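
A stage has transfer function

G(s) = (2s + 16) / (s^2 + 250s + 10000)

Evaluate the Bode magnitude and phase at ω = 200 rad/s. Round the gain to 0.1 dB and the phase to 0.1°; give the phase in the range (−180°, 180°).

Substitute s = j200:
Numerator: 2(j200) + 16 = 16 + j400
Denominator: (j200)^2 + 250(j200) + 10000 = -30000 + j50000
|N| = √(16² + 400²) ≈ 400.32, ∠N ≈ 87.71°
|D| = √(30000² + 50000²) ≈ 58310, ∠D ≈ 120.96°
|G| = 400.32 / 58310 ≈ 0.0068654
Gain = 20 log₁₀(0.0068654) ≈ -43.27 dB
∠G = 87.71° − 120.96° = -33.25°

-43.3 dB, -33.3°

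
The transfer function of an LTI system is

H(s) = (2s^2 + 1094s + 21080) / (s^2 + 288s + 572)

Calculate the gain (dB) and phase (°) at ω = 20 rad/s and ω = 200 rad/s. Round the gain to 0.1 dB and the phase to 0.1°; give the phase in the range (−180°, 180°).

Substitute s = j20:
Numerator: 2(j20)^2 + 1094(j20) + 21080 = 20280 + j21880
Denominator: (j20)^2 + 288(j20) + 572 = 172 + j5760
|N| = √(20280² + 21880²) ≈ 29833, ∠N ≈ 47.17°
|D| = √(172² + 5760²) ≈ 5762.6, ∠D ≈ 88.29°
|H| = 29833 / 5762.6 ≈ 5.177
Gain = 20 log₁₀(5.177) ≈ 14.28 dB
∠H = 47.17° − 88.29° = -41.12°

Substitute s = j200:
Numerator: 2(j200)^2 + 1094(j200) + 21080 = -58920 + j218800
Denominator: (j200)^2 + 288(j200) + 572 = -39428 + j57600
|N| = √(58920² + 218800²) ≈ 2.2659e+05, ∠N ≈ 105.07°
|D| = √(39428² + 57600²) ≈ 69802, ∠D ≈ 124.39°
|H| = 2.2659e+05 / 69802 ≈ 3.2462
Gain = 20 log₁₀(3.2462) ≈ 10.23 dB
∠H = 105.07° − 124.39° = -19.32°

ω = 20: 14.3 dB, -41.1°; ω = 200: 10.2 dB, -19.3°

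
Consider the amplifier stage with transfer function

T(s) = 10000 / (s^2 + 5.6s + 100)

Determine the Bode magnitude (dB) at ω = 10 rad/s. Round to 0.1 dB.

At s = jω = j10:
quadratic: (j10)² + 5.6·j10 + 100 = 0 + j56 → |·| ≈ 56, ∠ ≈ 90.00°
|T| = 10000 / 56 ≈ 178.57
Gain = 20 log₁₀(178.57) ≈ 45.04 dB

45.0 dB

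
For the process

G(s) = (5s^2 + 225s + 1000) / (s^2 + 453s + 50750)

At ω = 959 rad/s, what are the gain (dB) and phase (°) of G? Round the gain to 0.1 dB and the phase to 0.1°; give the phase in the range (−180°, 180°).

Substitute s = j959:
Numerator: 5(j959)^2 + 225(j959) + 1000 = -4597405 + j215775
Denominator: (j959)^2 + 453(j959) + 50750 = -868931 + j434427
|N| = √(4597405² + 215775²) ≈ 4.6025e+06, ∠N ≈ 177.31°
|D| = √(868931² + 434427²) ≈ 9.7148e+05, ∠D ≈ 153.44°
|G| = 4.6025e+06 / 9.7148e+05 ≈ 4.7376
Gain = 20 log₁₀(4.7376) ≈ 13.51 dB
∠G = 177.31° − 153.44° = 23.87°

13.5 dB, 23.9°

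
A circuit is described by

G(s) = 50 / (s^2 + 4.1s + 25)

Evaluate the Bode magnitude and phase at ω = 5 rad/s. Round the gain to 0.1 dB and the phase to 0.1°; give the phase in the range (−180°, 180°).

7.7 dB, -90.0°

At s = jω = j5:
quadratic: (j5)² + 4.1·j5 + 25 = 0 + j20.5 → |·| ≈ 20.5, ∠ ≈ 90.00°
|G| = 50 / 20.5 ≈ 2.439
Gain = 20 log₁₀(2.439) ≈ 7.74 dB
∠G = 0.00° − 90.00° = -90.00°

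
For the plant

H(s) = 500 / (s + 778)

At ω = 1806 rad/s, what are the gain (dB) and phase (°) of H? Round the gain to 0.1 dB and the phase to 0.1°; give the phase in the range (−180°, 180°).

-11.9 dB, -66.7°

Substitute s = j1806:
Numerator: 500 = 500 + j0
Denominator: (j1806) + 778 = 778 + j1806
|N| = √(500² + 0²) ≈ 500, ∠N ≈ 0.00°
|D| = √(778² + 1806²) ≈ 1966.4, ∠D ≈ 66.69°
|H| = 500 / 1966.4 ≈ 0.25427
Gain = 20 log₁₀(0.25427) ≈ -11.89 dB
∠H = 0.00° − 66.69° = -66.69°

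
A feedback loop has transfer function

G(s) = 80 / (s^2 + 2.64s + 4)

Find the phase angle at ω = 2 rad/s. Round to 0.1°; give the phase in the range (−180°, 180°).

-90.0°

At s = jω = j2:
quadratic: (j2)² + 2.64·j2 + 4 = 0 + j5.28 → |·| ≈ 5.28, ∠ ≈ 90.00°
∠G = 0.00° − 90.00° = -90.00°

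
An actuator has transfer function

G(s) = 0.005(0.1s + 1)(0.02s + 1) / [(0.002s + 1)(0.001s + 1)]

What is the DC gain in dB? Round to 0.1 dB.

G(0) = 0.005 · 1 / 1 = 0.005
20 log₁₀(0.005) ≈ -46.02 dB

-46.0 dB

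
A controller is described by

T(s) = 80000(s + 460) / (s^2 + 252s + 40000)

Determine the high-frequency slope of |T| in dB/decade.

Each pole contributes −20 dB/decade at high frequency; each zero contributes +20 dB/decade.
Net: 1 zero(s) − 2 pole(s) → -20 dB/decade.

-20 dB/decade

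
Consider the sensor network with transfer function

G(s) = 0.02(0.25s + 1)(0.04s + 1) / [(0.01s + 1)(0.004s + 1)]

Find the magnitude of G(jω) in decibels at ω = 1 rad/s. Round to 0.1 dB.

-33.7 dB

At ω = 1 rad/s:
zero (1 + j1·0.25) = 1 + j0.25 → |·| ≈ 1.0308, ∠ ≈ 14.04°
zero (1 + j1·0.04) = 1 + j0.04 → |·| ≈ 1.0008, ∠ ≈ 2.29°
pole (1 + j1·0.01) = 1 + j0.01 → |·| ≈ 1, ∠ ≈ 0.57°
pole (1 + j1·0.004) = 1 + j0.004 → |·| ≈ 1, ∠ ≈ 0.23°
|G| = 0.02 · 1.0308 · 1.0008 / (1 · 1) ≈ 0.020632
Gain = 20 log₁₀(0.020632) ≈ -33.71 dB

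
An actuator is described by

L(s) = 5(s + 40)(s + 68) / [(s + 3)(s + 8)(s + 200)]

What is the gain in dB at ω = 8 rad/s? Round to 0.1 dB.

-2.8 dB

At s = jω = j8:
zero (s+40): 40 + j8 → |·| = √(40²+8²) = √1664 ≈ 40.792, ∠ = arctan(8/40) ≈ 11.31°
zero (s+68): 68 + j8 → |·| = √(68²+8²) = √4688 ≈ 68.469, ∠ = arctan(8/68) ≈ 6.71°
pole (s+3): 3 + j8 → |·| = √(3²+8²) = √73 ≈ 8.544, ∠ = arctan(8/3) ≈ 69.44°
pole (s+8): 8 + j8 → |·| = √(8²+8²) = √128 ≈ 11.314, ∠ = arctan(8/8) ≈ 45.00°
pole (s+200): 200 + j8 → |·| = √(200²+8²) = √40064 ≈ 200.16, ∠ = arctan(8/200) ≈ 2.29°
|L| = 5 · 2793 / 19349 ≈ 0.72174
Gain = 20 log₁₀(0.72174) ≈ -2.83 dB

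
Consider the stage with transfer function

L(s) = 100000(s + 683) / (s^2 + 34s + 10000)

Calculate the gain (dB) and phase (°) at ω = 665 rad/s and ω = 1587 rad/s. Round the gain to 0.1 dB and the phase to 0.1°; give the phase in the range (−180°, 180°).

ω = 665: 46.9 dB, -132.8°; ω = 1587: 36.8 dB, -112.1°

At s = jω = j665:
zero (s+683): 683 + j665 → |·| = √(683²+665²) = √908714 ≈ 953.26, ∠ = arctan(665/683) ≈ 44.23°
quadratic: (j665)² + 34·j665 + 10000 = -432225 + j22610 → |·| ≈ 4.3282e+05, ∠ ≈ 177.01°
|L| = 100000 · 953.26 / 4.3282e+05 ≈ 220.24
Gain = 20 log₁₀(220.24) ≈ 46.86 dB
∠L = 44.23° − 177.01° = -132.78°

At s = jω = j1587:
zero (s+683): 683 + j1587 → |·| = √(683²+1587²) = √2985058 ≈ 1727.7, ∠ = arctan(1587/683) ≈ 66.71°
quadratic: (j1587)² + 34·j1587 + 10000 = -2508569 + j53958 → |·| ≈ 2.5091e+06, ∠ ≈ 178.77°
|L| = 100000 · 1727.7 / 2.5091e+06 ≈ 68.857
Gain = 20 log₁₀(68.857) ≈ 36.76 dB
∠L = 66.71° − 178.77° = -112.06°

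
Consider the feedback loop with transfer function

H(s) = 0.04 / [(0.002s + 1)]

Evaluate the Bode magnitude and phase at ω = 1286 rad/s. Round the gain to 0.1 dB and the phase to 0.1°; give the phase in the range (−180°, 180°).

-36.8 dB, -68.8°

At ω = 1286 rad/s:
pole (1 + j1286·0.002) = 1 + j2.572 → |·| ≈ 2.7596, ∠ ≈ 68.75°
|H| = 0.04 · 1 / (2.7596) ≈ 0.014495
Gain = 20 log₁₀(0.014495) ≈ -36.78 dB
∠H = (0°) − (68.75°) = -68.75°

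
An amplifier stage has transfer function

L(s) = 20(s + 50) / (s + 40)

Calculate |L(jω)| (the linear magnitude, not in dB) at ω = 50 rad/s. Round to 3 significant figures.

22.1

At s = jω = j50:
zero (s+50): 50 + j50 → |·| = √(50²+50²) = √5000 ≈ 70.711, ∠ = arctan(50/50) ≈ 45.00°
pole (s+40): 40 + j50 → |·| = √(40²+50²) = √4100 ≈ 64.031, ∠ = arctan(50/40) ≈ 51.34°
|L| = 20 · 70.711 / 64.031 ≈ 22.086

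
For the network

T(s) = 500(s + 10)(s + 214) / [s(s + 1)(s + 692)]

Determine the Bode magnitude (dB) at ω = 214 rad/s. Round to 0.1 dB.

At s = jω = j214:
zero (s+10): 10 + j214 → |·| = √(10²+214²) = √45896 ≈ 214.23, ∠ = arctan(214/10) ≈ 87.32°
zero (s+214): 214 + j214 → |·| = √(214²+214²) = √91592 ≈ 302.64, ∠ = arctan(214/214) ≈ 45.00°
pole (s+1): 1 + j214 → |·| = √(1²+214²) = √45797 ≈ 214, ∠ = arctan(214/1) ≈ 89.73°
pole (s+692): 692 + j214 → |·| = √(692²+214²) = √524660 ≈ 724.33, ∠ = arctan(214/692) ≈ 17.18°
pole at origin: |s| = 214, ∠ = 90.00° (in denominator)
|T| = 500 · 64835 / 3.3171e+07 ≈ 0.97728
Gain = 20 log₁₀(0.97728) ≈ -0.20 dB

-0.2 dB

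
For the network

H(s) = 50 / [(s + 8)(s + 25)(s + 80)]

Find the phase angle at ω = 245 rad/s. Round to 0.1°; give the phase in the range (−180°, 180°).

115.8°

At s = jω = j245:
pole (s+8): 8 + j245 → |·| = √(8²+245²) = √60089 ≈ 245.13, ∠ = arctan(245/8) ≈ 88.13°
pole (s+25): 25 + j245 → |·| = √(25²+245²) = √60650 ≈ 246.27, ∠ = arctan(245/25) ≈ 84.17°
pole (s+80): 80 + j245 → |·| = √(80²+245²) = √66425 ≈ 257.73, ∠ = arctan(245/80) ≈ 71.92°
∠H = 0.00° − 244.22° = -244.22° ≡ 115.78° (principal value)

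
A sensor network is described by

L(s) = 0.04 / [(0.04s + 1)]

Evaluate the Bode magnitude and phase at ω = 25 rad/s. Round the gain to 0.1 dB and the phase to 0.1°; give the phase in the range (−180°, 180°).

At ω = 25 rad/s:
pole (1 + j25·0.04) = 1 + j1 → |·| ≈ 1.4142, ∠ ≈ 45.00°
|L| = 0.04 · 1 / (1.4142) ≈ 0.028285
Gain = 20 log₁₀(0.028285) ≈ -30.97 dB
∠L = (0°) − (45.00°) = -45.00°

-31.0 dB, -45.0°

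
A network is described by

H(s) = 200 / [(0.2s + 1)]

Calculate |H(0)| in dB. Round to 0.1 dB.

46.0 dB

H(0) = 200 · 1 / 1 = 200
20 log₁₀(200) ≈ 46.02 dB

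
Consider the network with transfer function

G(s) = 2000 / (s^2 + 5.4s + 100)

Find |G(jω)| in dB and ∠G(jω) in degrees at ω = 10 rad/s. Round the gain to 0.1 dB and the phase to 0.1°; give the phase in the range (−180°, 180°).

At s = jω = j10:
quadratic: (j10)² + 5.4·j10 + 100 = 0 + j54 → |·| ≈ 54, ∠ ≈ 90.00°
|G| = 2000 / 54 ≈ 37.037
Gain = 20 log₁₀(37.037) ≈ 31.37 dB
∠G = 0.00° − 90.00° = -90.00°

31.4 dB, -90.0°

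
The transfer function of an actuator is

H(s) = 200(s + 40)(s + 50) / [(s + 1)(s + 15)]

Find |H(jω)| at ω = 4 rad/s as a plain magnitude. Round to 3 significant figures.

6.30e+03

At s = jω = j4:
zero (s+40): 40 + j4 → |·| = √(40²+4²) = √1616 ≈ 40.2, ∠ = arctan(4/40) ≈ 5.71°
zero (s+50): 50 + j4 → |·| = √(50²+4²) = √2516 ≈ 50.16, ∠ = arctan(4/50) ≈ 4.57°
pole (s+1): 1 + j4 → |·| = √(1²+4²) = √17 ≈ 4.1231, ∠ = arctan(4/1) ≈ 75.96°
pole (s+15): 15 + j4 → |·| = √(15²+4²) = √241 ≈ 15.524, ∠ = arctan(4/15) ≈ 14.93°
|H| = 200 · 2016.4 / 64.007 ≈ 6300.6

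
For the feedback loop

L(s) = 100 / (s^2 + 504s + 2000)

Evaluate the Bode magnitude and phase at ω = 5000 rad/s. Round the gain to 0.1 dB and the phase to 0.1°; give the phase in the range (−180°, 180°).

-108.0 dB, -174.2°

Substitute s = j5000:
Numerator: 100 = 100 + j0
Denominator: (j5000)^2 + 504(j5000) + 2000 = -24998000 + j2520000
|N| = √(100² + 0²) ≈ 100, ∠N ≈ 0.00°
|D| = √(24998000² + 2520000²) ≈ 2.5125e+07, ∠D ≈ 174.24°
|L| = 100 / 2.5125e+07 ≈ 3.9801e-06
Gain = 20 log₁₀(3.9801e-06) ≈ -108.00 dB
∠L = 0.00° − 174.24° = -174.24°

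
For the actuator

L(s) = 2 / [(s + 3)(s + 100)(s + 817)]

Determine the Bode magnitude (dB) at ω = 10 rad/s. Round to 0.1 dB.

At s = jω = j10:
pole (s+3): 3 + j10 → |·| = √(3²+10²) = √109 ≈ 10.44, ∠ = arctan(10/3) ≈ 73.30°
pole (s+100): 100 + j10 → |·| = √(100²+10²) = √10100 ≈ 100.5, ∠ = arctan(10/100) ≈ 5.71°
pole (s+817): 817 + j10 → |·| = √(817²+10²) = √667589 ≈ 817.06, ∠ = arctan(10/817) ≈ 0.70°
|L| = 2 / 8.5728e+05 ≈ 2.333e-06
Gain = 20 log₁₀(2.333e-06) ≈ -112.64 dB

-112.6 dB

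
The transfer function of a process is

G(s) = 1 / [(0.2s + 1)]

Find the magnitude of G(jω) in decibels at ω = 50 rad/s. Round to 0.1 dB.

At ω = 50 rad/s:
pole (1 + j50·0.2) = 1 + j10 → |·| ≈ 10.05, ∠ ≈ 84.29°
|G| = 1 · 1 / (10.05) ≈ 0.099502
Gain = 20 log₁₀(0.099502) ≈ -20.04 dB

-20.0 dB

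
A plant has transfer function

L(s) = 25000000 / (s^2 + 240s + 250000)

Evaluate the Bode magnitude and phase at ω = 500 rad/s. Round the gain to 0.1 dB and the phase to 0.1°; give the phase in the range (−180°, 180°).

At s = jω = j500:
quadratic: (j500)² + 240·j500 + 250000 = 0 + j120000 → |·| ≈ 1.2e+05, ∠ ≈ 90.00°
|L| = 25000000 / 1.2e+05 ≈ 208.33
Gain = 20 log₁₀(208.33) ≈ 46.38 dB
∠L = 0.00° − 90.00° = -90.00°

46.4 dB, -90.0°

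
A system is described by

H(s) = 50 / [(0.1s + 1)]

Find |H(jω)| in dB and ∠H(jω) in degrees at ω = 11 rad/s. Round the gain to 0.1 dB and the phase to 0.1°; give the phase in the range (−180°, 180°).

At ω = 11 rad/s:
pole (1 + j11·0.1) = 1 + j1.1 → |·| ≈ 1.4866, ∠ ≈ 47.73°
|H| = 50 · 1 / (1.4866) ≈ 33.634
Gain = 20 log₁₀(33.634) ≈ 30.54 dB
∠H = (0°) − (47.73°) = -47.73°

30.5 dB, -47.7°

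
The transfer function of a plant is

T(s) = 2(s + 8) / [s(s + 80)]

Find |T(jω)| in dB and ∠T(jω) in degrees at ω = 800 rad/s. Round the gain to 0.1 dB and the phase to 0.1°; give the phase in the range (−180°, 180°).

At s = jω = j800:
zero (s+8): 8 + j800 → |·| = √(8²+800²) = √640064 ≈ 800.04, ∠ = arctan(800/8) ≈ 89.43°
pole (s+80): 80 + j800 → |·| = √(80²+800²) = √646400 ≈ 803.99, ∠ = arctan(800/80) ≈ 84.29°
pole at origin: |s| = 800, ∠ = 90.00° (in denominator)
|T| = 2 · 800.04 / 6.4319e+05 ≈ 0.0024877
Gain = 20 log₁₀(0.0024877) ≈ -52.08 dB
∠T = 89.43° − 174.29° = -84.86°

-52.1 dB, -84.9°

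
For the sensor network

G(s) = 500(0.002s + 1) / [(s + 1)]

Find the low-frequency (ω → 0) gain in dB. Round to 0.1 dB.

G(0) = 500 · 1 / 1 = 500
20 log₁₀(500) ≈ 53.98 dB

54.0 dB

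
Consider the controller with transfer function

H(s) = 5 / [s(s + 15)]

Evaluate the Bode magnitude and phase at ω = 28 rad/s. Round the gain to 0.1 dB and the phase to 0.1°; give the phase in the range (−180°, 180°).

At s = jω = j28:
pole (s+15): 15 + j28 → |·| = √(15²+28²) = √1009 ≈ 31.765, ∠ = arctan(28/15) ≈ 61.82°
pole at origin: |s| = 28, ∠ = 90.00° (in denominator)
|H| = 5 / 889.42 ≈ 0.0056216
Gain = 20 log₁₀(0.0056216) ≈ -45.00 dB
∠H = 0.00° − 151.82° = -151.82°

-45.0 dB, -151.8°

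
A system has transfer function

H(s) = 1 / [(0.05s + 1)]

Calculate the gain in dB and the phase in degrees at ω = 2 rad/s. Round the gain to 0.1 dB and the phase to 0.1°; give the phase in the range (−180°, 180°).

At ω = 2 rad/s:
pole (1 + j2·0.05) = 1 + j0.1 → |·| ≈ 1.005, ∠ ≈ 5.71°
|H| = 1 · 1 / (1.005) ≈ 0.99502
Gain = 20 log₁₀(0.99502) ≈ -0.04 dB
∠H = (0°) − (5.71°) = -5.71°

-0.0 dB, -5.7°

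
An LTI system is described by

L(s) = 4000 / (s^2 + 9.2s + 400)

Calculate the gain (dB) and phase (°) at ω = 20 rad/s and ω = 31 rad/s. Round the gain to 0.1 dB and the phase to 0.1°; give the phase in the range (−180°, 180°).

ω = 20: 26.7 dB, -90.0°; ω = 31: 16.1 dB, -153.1°

At s = jω = j20:
quadratic: (j20)² + 9.2·j20 + 400 = 0 + j184 → |·| ≈ 184, ∠ ≈ 90.00°
|L| = 4000 / 184 ≈ 21.739
Gain = 20 log₁₀(21.739) ≈ 26.74 dB
∠L = 0.00° − 90.00° = -90.00°

At s = jω = j31:
quadratic: (j31)² + 9.2·j31 + 400 = -561 + j285.2 → |·| ≈ 629.33, ∠ ≈ 153.05°
|L| = 4000 / 629.33 ≈ 6.356
Gain = 20 log₁₀(6.356) ≈ 16.06 dB
∠L = 0.00° − 153.05° = -153.05°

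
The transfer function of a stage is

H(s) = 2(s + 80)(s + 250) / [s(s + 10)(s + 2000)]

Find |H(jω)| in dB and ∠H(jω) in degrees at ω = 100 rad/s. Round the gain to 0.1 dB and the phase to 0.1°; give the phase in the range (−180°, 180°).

At s = jω = j100:
zero (s+80): 80 + j100 → |·| = √(80²+100²) = √16400 ≈ 128.06, ∠ = arctan(100/80) ≈ 51.34°
zero (s+250): 250 + j100 → |·| = √(250²+100²) = √72500 ≈ 269.26, ∠ = arctan(100/250) ≈ 21.80°
pole (s+10): 10 + j100 → |·| = √(10²+100²) = √10100 ≈ 100.5, ∠ = arctan(100/10) ≈ 84.29°
pole (s+2000): 2000 + j100 → |·| = √(2000²+100²) = √4010000 ≈ 2002.5, ∠ = arctan(100/2000) ≈ 2.86°
pole at origin: |s| = 100, ∠ = 90.00° (in denominator)
|H| = 2 · 34481 / 2.0125e+07 ≈ 0.0034267
Gain = 20 log₁₀(0.0034267) ≈ -49.30 dB
∠H = 73.14° − 177.15° = -104.01°

-49.3 dB, -104.0°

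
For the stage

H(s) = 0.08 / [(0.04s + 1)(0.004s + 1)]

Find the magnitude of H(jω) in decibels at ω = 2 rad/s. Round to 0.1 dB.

-22.0 dB

At ω = 2 rad/s:
pole (1 + j2·0.04) = 1 + j0.08 → |·| ≈ 1.0032, ∠ ≈ 4.57°
pole (1 + j2·0.004) = 1 + j0.008 → |·| ≈ 1, ∠ ≈ 0.46°
|H| = 0.08 · 1 / (1.0032 · 1) ≈ 0.079745
Gain = 20 log₁₀(0.079745) ≈ -21.97 dB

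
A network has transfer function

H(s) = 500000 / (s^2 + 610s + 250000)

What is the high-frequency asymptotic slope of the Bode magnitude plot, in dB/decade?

-40 dB/decade

Each pole contributes −20 dB/decade at high frequency; each zero contributes +20 dB/decade.
Net: 0 zero(s) − 2 pole(s) → -40 dB/decade.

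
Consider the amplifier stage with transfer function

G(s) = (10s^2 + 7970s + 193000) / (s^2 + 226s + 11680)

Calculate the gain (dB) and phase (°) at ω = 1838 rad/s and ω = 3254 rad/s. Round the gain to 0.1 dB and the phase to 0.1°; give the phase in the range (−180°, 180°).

ω = 1838: 20.7 dB, -16.5°; ω = 3254: 20.2 dB, -9.8°

Substitute s = j1838:
Numerator: 10(j1838)^2 + 7970(j1838) + 193000 = -33589440 + j14648860
Denominator: (j1838)^2 + 226(j1838) + 11680 = -3366564 + j415388
|N| = √(33589440² + 14648860²) ≈ 3.6645e+07, ∠N ≈ 156.44°
|D| = √(3366564² + 415388²) ≈ 3.3921e+06, ∠D ≈ 172.97°
|G| = 3.6645e+07 / 3.3921e+06 ≈ 10.803
Gain = 20 log₁₀(10.803) ≈ 20.67 dB
∠G = 156.44° − 172.97° = -16.53°

Substitute s = j3254:
Numerator: 10(j3254)^2 + 7970(j3254) + 193000 = -105692160 + j25934380
Denominator: (j3254)^2 + 226(j3254) + 11680 = -10576836 + j735404
|N| = √(105692160² + 25934380²) ≈ 1.0883e+08, ∠N ≈ 166.21°
|D| = √(10576836² + 735404²) ≈ 1.0602e+07, ∠D ≈ 176.02°
|G| = 1.0883e+08 / 1.0602e+07 ≈ 10.265
Gain = 20 log₁₀(10.265) ≈ 20.23 dB
∠G = 166.21° − 176.02° = -9.81°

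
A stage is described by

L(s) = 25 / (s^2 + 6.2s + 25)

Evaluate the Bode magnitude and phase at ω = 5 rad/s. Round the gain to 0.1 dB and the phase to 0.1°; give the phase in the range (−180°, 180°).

-1.9 dB, -90.0°

At s = jω = j5:
quadratic: (j5)² + 6.2·j5 + 25 = 0 + j31 → |·| ≈ 31, ∠ ≈ 90.00°
|L| = 25 / 31 ≈ 0.80645
Gain = 20 log₁₀(0.80645) ≈ -1.87 dB
∠L = 0.00° − 90.00° = -90.00°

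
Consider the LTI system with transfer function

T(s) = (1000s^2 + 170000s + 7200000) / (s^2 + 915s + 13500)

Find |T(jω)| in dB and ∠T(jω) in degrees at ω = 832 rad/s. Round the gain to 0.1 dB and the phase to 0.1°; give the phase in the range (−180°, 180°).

56.7 dB, 36.6°

Substitute s = j832:
Numerator: 1000(j832)^2 + 170000(j832) + 7200000 = -685024000 + j141440000
Denominator: (j832)^2 + 915(j832) + 13500 = -678724 + j761280
|N| = √(685024000² + 141440000²) ≈ 6.9947e+08, ∠N ≈ 168.33°
|D| = √(678724² + 761280²) ≈ 1.0199e+06, ∠D ≈ 131.72°
|T| = 6.9947e+08 / 1.0199e+06 ≈ 685.82
Gain = 20 log₁₀(685.82) ≈ 56.72 dB
∠T = 168.33° − 131.72° = 36.61°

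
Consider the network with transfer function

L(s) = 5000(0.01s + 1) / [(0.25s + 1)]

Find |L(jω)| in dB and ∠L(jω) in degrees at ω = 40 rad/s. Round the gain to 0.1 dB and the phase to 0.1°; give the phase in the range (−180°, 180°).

54.6 dB, -62.5°

At ω = 40 rad/s:
zero (1 + j40·0.01) = 1 + j0.4 → |·| ≈ 1.077, ∠ ≈ 21.80°
pole (1 + j40·0.25) = 1 + j10 → |·| ≈ 10.05, ∠ ≈ 84.29°
|L| = 5000 · 1.077 / (10.05) ≈ 535.82
Gain = 20 log₁₀(535.82) ≈ 54.58 dB
∠L = (21.80°) − (84.29°) = -62.49°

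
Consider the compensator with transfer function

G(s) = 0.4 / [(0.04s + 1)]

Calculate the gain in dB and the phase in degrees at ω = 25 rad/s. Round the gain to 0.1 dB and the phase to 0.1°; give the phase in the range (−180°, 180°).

-11.0 dB, -45.0°

At ω = 25 rad/s:
pole (1 + j25·0.04) = 1 + j1 → |·| ≈ 1.4142, ∠ ≈ 45.00°
|G| = 0.4 · 1 / (1.4142) ≈ 0.28285
Gain = 20 log₁₀(0.28285) ≈ -10.97 dB
∠G = (0°) − (45.00°) = -45.00°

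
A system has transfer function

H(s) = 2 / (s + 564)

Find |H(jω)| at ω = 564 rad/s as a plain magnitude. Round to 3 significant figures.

Substitute s = j564:
Numerator: 2 = 2 + j0
Denominator: (j564) + 564 = 564 + j564
|N| = √(2² + 0²) ≈ 2, ∠N ≈ 0.00°
|D| = √(564² + 564²) ≈ 797.62, ∠D ≈ 45.00°
|H| = 2 / 797.62 ≈ 0.0025075

0.00251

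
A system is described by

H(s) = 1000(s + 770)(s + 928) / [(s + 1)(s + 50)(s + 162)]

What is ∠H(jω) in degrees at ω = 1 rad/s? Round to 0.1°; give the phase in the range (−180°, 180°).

At s = jω = j1:
zero (s+770): 770 + j1 → |·| = √(770²+1²) = √592901 ≈ 770, ∠ = arctan(1/770) ≈ 0.07°
zero (s+928): 928 + j1 → |·| = √(928²+1²) = √861185 ≈ 928, ∠ = arctan(1/928) ≈ 0.06°
pole (s+1): 1 + j1 → |·| = √(1²+1²) = √2 ≈ 1.4142, ∠ = arctan(1/1) ≈ 45.00°
pole (s+50): 50 + j1 → |·| = √(50²+1²) = √2501 ≈ 50.01, ∠ = arctan(1/50) ≈ 1.15°
pole (s+162): 162 + j1 → |·| = √(162²+1²) = √26245 ≈ 162, ∠ = arctan(1/162) ≈ 0.35°
∠H = 0.13° − 46.50° = -46.37°

-46.4°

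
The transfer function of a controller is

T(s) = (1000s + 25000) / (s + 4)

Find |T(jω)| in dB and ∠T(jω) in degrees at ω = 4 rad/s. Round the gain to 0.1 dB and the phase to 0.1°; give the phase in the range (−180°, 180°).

73.0 dB, -35.9°

Substitute s = j4:
Numerator: 1000(j4) + 25000 = 25000 + j4000
Denominator: (j4) + 4 = 4 + j4
|N| = √(25000² + 4000²) ≈ 25318, ∠N ≈ 9.09°
|D| = √(4² + 4²) ≈ 5.6569, ∠D ≈ 45.00°
|T| = 25318 / 5.6569 ≈ 4475.6
Gain = 20 log₁₀(4475.6) ≈ 73.02 dB
∠T = 9.09° − 45.00° = -35.91°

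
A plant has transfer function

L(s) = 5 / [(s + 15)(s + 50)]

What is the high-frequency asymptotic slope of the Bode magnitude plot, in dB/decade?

Each pole contributes −20 dB/decade at high frequency; each zero contributes +20 dB/decade.
Net: 0 zero(s) − 2 pole(s) → -40 dB/decade.

-40 dB/decade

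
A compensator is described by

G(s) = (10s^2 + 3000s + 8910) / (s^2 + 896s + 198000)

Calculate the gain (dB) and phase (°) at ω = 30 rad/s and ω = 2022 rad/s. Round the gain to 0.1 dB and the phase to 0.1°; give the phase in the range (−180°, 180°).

Substitute s = j30:
Numerator: 10(j30)^2 + 3000(j30) + 8910 = -90 + j90000
Denominator: (j30)^2 + 896(j30) + 198000 = 197100 + j26880
|N| = √(90² + 90000²) ≈ 90000, ∠N ≈ 90.06°
|D| = √(197100² + 26880²) ≈ 1.9892e+05, ∠D ≈ 7.77°
|G| = 90000 / 1.9892e+05 ≈ 0.45244
Gain = 20 log₁₀(0.45244) ≈ -6.89 dB
∠G = 90.06° − 7.77° = 82.29°

Substitute s = j2022:
Numerator: 10(j2022)^2 + 3000(j2022) + 8910 = -40875930 + j6066000
Denominator: (j2022)^2 + 896(j2022) + 198000 = -3890484 + j1811712
|N| = √(40875930² + 6066000²) ≈ 4.1324e+07, ∠N ≈ 171.56°
|D| = √(3890484² + 1811712²) ≈ 4.2916e+06, ∠D ≈ 155.03°
|G| = 4.1324e+07 / 4.2916e+06 ≈ 9.629
Gain = 20 log₁₀(9.629) ≈ 19.67 dB
∠G = 171.56° − 155.03° = 16.53°

ω = 30: -6.9 dB, 82.3°; ω = 2022: 19.7 dB, 16.5°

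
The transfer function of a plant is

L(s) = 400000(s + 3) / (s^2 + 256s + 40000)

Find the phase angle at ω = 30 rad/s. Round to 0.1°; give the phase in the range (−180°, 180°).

73.2°

At s = jω = j30:
zero (s+3): 3 + j30 → |·| = √(3²+30²) = √909 ≈ 30.15, ∠ = arctan(30/3) ≈ 84.29°
quadratic: (j30)² + 256·j30 + 40000 = 39100 + j7680 → |·| ≈ 39847, ∠ ≈ 11.11°
∠L = 84.29° − 11.11° = 73.18°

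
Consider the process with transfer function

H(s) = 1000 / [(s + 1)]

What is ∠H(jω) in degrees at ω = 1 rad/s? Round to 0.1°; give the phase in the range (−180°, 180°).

At ω = 1 rad/s:
pole (1 + j1·1) = 1 + j1 → |·| ≈ 1.4142, ∠ ≈ 45.00°
∠H = (0°) − (45.00°) = -45.00°

-45.0°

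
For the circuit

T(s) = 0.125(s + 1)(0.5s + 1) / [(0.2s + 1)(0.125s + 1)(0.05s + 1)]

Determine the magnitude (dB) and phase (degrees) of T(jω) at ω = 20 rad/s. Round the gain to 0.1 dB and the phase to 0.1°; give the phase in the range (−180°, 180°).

4.1 dB, -17.7°

At ω = 20 rad/s:
zero (1 + j20·1) = 1 + j20 → |·| ≈ 20.025, ∠ ≈ 87.14°
zero (1 + j20·0.5) = 1 + j10 → |·| ≈ 10.05, ∠ ≈ 84.29°
pole (1 + j20·0.2) = 1 + j4 → |·| ≈ 4.1231, ∠ ≈ 75.96°
pole (1 + j20·0.125) = 1 + j2.5 → |·| ≈ 2.6926, ∠ ≈ 68.20°
pole (1 + j20·0.05) = 1 + j1 → |·| ≈ 1.4142, ∠ ≈ 45.00°
|T| = 0.125 · 20.025 · 10.05 / (4.1231 · 2.6926 · 1.4142) ≈ 1.6023
Gain = 20 log₁₀(1.6023) ≈ 4.09 dB
∠T = (87.14° + 84.29°) − (75.96° + 68.20° + 45.00°) = -17.73°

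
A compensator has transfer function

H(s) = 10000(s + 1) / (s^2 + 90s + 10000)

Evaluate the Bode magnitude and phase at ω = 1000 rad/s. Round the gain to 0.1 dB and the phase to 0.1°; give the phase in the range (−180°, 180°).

At s = jω = j1000:
zero (s+1): 1 + j1000 → |·| = √(1²+1000²) = √1000001 ≈ 1000, ∠ = arctan(1000/1) ≈ 89.94°
quadratic: (j1000)² + 90·j1000 + 10000 = -990000 + j90000 → |·| ≈ 9.9408e+05, ∠ ≈ 174.81°
|H| = 10000 · 1000 / 9.9408e+05 ≈ 10.06
Gain = 20 log₁₀(10.06) ≈ 20.05 dB
∠H = 89.94° − 174.81° = -84.87°

20.1 dB, -84.9°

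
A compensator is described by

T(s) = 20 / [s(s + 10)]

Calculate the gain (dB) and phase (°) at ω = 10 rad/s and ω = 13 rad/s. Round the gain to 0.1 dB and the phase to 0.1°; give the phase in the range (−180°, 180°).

At s = jω = j10:
pole (s+10): 10 + j10 → |·| = √(10²+10²) = √200 ≈ 14.142, ∠ = arctan(10/10) ≈ 45.00°
pole at origin: |s| = 10, ∠ = 90.00° (in denominator)
|T| = 20 / 141.42 ≈ 0.14142
Gain = 20 log₁₀(0.14142) ≈ -16.99 dB
∠T = 0.00° − 135.00° = -135.00°

At s = jω = j13:
pole (s+10): 10 + j13 → |·| = √(10²+13²) = √269 ≈ 16.401, ∠ = arctan(13/10) ≈ 52.43°
pole at origin: |s| = 13, ∠ = 90.00° (in denominator)
|T| = 20 / 213.21 ≈ 0.093804
Gain = 20 log₁₀(0.093804) ≈ -20.56 dB
∠T = 0.00° − 142.43° = -142.43°

ω = 10: -17.0 dB, -135.0°; ω = 13: -20.6 dB, -142.4°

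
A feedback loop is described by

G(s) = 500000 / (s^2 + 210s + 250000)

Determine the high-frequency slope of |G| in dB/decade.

Each pole contributes −20 dB/decade at high frequency; each zero contributes +20 dB/decade.
Net: 0 zero(s) − 2 pole(s) → -40 dB/decade.

-40 dB/decade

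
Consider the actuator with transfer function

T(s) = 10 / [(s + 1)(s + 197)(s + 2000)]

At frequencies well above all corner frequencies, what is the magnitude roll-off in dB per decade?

Each pole contributes −20 dB/decade at high frequency; each zero contributes +20 dB/decade.
Net: 0 zero(s) − 3 pole(s) → -60 dB/decade.

-60 dB/decade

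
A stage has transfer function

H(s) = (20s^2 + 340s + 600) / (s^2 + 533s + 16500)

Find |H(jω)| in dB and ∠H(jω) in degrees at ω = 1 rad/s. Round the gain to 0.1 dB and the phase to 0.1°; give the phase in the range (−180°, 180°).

-27.8 dB, 28.5°

Substitute s = j1:
Numerator: 20(j1)^2 + 340(j1) + 600 = 580 + j340
Denominator: (j1)^2 + 533(j1) + 16500 = 16499 + j533
|N| = √(580² + 340²) ≈ 672.31, ∠N ≈ 30.38°
|D| = √(16499² + 533²) ≈ 16508, ∠D ≈ 1.85°
|H| = 672.31 / 16508 ≈ 0.040726
Gain = 20 log₁₀(0.040726) ≈ -27.80 dB
∠H = 30.38° − 1.85° = 28.53°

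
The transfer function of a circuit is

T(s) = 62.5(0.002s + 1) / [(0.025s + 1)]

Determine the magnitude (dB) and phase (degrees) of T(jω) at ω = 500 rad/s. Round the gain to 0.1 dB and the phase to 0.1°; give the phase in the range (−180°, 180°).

At ω = 500 rad/s:
zero (1 + j500·0.002) = 1 + j1 → |·| ≈ 1.4142, ∠ ≈ 45.00°
pole (1 + j500·0.025) = 1 + j12.5 → |·| ≈ 12.54, ∠ ≈ 85.43°
|T| = 62.5 · 1.4142 / (12.54) ≈ 7.0484
Gain = 20 log₁₀(7.0484) ≈ 16.96 dB
∠T = (45.00°) − (85.43°) = -40.43°

17.0 dB, -40.4°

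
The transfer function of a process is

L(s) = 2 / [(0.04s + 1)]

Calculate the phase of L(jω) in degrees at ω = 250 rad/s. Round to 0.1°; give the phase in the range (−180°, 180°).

-84.3°

At ω = 250 rad/s:
pole (1 + j250·0.04) = 1 + j10 → |·| ≈ 10.05, ∠ ≈ 84.29°
∠L = (0°) − (84.29°) = -84.29°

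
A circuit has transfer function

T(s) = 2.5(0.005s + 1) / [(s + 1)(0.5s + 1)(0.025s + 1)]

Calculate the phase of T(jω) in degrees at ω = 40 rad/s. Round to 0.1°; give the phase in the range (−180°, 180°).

At ω = 40 rad/s:
zero (1 + j40·0.005) = 1 + j0.2 → |·| ≈ 1.0198, ∠ ≈ 11.31°
pole (1 + j40·1) = 1 + j40 → |·| ≈ 40.012, ∠ ≈ 88.57°
pole (1 + j40·0.5) = 1 + j20 → |·| ≈ 20.025, ∠ ≈ 87.14°
pole (1 + j40·0.025) = 1 + j1 → |·| ≈ 1.4142, ∠ ≈ 45.00°
∠T = (11.31°) − (88.57° + 87.14° + 45.00°) = -209.40° ≡ 150.60° (principal value)

150.6°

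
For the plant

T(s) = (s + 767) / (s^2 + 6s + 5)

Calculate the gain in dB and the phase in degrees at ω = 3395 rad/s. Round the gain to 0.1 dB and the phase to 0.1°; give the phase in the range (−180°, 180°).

-70.4 dB, -102.6°

Substitute s = j3395:
Numerator: (j3395) + 767 = 767 + j3395
Denominator: (j3395)^2 + 6(j3395) + 5 = -11526020 + j20370
|N| = √(767² + 3395²) ≈ 3480.6, ∠N ≈ 77.27°
|D| = √(11526020² + 20370²) ≈ 1.1526e+07, ∠D ≈ 179.90°
|T| = 3480.6 / 1.1526e+07 ≈ 0.00030198
Gain = 20 log₁₀(0.00030198) ≈ -70.40 dB
∠T = 77.27° − 179.90° = -102.63°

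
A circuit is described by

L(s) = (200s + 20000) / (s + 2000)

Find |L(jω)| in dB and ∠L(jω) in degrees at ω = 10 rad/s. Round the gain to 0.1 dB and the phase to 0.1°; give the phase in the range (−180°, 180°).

20.0 dB, 5.4°

Substitute s = j10:
Numerator: 200(j10) + 20000 = 20000 + j2000
Denominator: (j10) + 2000 = 2000 + j10
|N| = √(20000² + 2000²) ≈ 20100, ∠N ≈ 5.71°
|D| = √(2000² + 10²) ≈ 2000, ∠D ≈ 0.29°
|L| = 20100 / 2000 ≈ 10.05
Gain = 20 log₁₀(10.05) ≈ 20.04 dB
∠L = 5.71° − 0.29° = 5.42°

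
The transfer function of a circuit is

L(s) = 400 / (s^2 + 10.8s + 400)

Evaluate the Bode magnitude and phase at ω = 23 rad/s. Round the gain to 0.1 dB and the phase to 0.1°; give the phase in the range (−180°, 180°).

3.1 dB, -117.4°

At s = jω = j23:
quadratic: (j23)² + 10.8·j23 + 400 = -129 + j248.4 → |·| ≈ 279.9, ∠ ≈ 117.44°
|L| = 400 / 279.9 ≈ 1.4291
Gain = 20 log₁₀(1.4291) ≈ 3.10 dB
∠L = 0.00° − 117.44° = -117.44°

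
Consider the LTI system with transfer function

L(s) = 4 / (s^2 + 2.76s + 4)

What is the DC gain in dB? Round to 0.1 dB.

0.0 dB

L(0) = 4 / 4 = 1
20 log₁₀(1) ≈ 0.00 dB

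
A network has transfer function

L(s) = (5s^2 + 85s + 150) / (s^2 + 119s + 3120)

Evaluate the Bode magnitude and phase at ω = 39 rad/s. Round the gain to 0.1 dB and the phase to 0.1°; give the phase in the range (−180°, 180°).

Substitute s = j39:
Numerator: 5(j39)^2 + 85(j39) + 150 = -7455 + j3315
Denominator: (j39)^2 + 119(j39) + 3120 = 1599 + j4641
|N| = √(7455² + 3315²) ≈ 8158.8, ∠N ≈ 156.03°
|D| = √(1599² + 4641²) ≈ 4908.7, ∠D ≈ 70.99°
|L| = 8158.8 / 4908.7 ≈ 1.6621
Gain = 20 log₁₀(1.6621) ≈ 4.41 dB
∠L = 156.03° − 70.99° = 85.04°

4.4 dB, 85.0°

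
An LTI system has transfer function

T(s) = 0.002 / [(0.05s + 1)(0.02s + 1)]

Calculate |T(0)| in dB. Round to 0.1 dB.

-54.0 dB

T(0) = 0.002 · 1 / 1 = 0.002
20 log₁₀(0.002) ≈ -53.98 dB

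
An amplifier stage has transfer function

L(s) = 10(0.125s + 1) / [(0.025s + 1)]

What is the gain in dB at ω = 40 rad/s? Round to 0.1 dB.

At ω = 40 rad/s:
zero (1 + j40·0.125) = 1 + j5 → |·| ≈ 5.099, ∠ ≈ 78.69°
pole (1 + j40·0.025) = 1 + j1 → |·| ≈ 1.4142, ∠ ≈ 45.00°
|L| = 10 · 5.099 / (1.4142) ≈ 36.056
Gain = 20 log₁₀(36.056) ≈ 31.14 dB

31.1 dB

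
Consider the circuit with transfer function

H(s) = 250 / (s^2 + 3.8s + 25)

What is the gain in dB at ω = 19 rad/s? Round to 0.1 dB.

At s = jω = j19:
quadratic: (j19)² + 3.8·j19 + 25 = -336 + j72.2 → |·| ≈ 343.67, ∠ ≈ 167.87°
|H| = 250 / 343.67 ≈ 0.72744
Gain = 20 log₁₀(0.72744) ≈ -2.76 dB

-2.8 dB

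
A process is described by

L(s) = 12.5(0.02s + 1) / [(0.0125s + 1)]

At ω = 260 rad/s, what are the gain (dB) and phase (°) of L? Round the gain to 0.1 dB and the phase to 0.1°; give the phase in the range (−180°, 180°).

25.8 dB, 6.2°

At ω = 260 rad/s:
zero (1 + j260·0.02) = 1 + j5.2 → |·| ≈ 5.2953, ∠ ≈ 79.11°
pole (1 + j260·0.0125) = 1 + j3.25 → |·| ≈ 3.4004, ∠ ≈ 72.90°
|L| = 12.5 · 5.2953 / (3.4004) ≈ 19.466
Gain = 20 log₁₀(19.466) ≈ 25.79 dB
∠L = (79.11°) − (72.90°) = 6.21°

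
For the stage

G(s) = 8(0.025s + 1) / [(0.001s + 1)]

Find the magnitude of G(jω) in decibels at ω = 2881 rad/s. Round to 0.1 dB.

45.5 dB

At ω = 2881 rad/s:
zero (1 + j2881·0.025) = 1 + j72.025 → |·| ≈ 72.032, ∠ ≈ 89.20°
pole (1 + j2881·0.001) = 1 + j2.881 → |·| ≈ 3.0496, ∠ ≈ 70.86°
|G| = 8 · 72.032 / (3.0496) ≈ 188.96
Gain = 20 log₁₀(188.96) ≈ 45.53 dB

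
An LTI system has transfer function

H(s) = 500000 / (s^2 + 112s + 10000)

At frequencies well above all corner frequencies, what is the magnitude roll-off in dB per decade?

Each pole contributes −20 dB/decade at high frequency; each zero contributes +20 dB/decade.
Net: 0 zero(s) − 2 pole(s) → -40 dB/decade.

-40 dB/decade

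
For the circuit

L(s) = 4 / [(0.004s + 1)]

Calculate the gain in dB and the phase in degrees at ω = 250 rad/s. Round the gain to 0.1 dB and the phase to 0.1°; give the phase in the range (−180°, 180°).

9.0 dB, -45.0°

At ω = 250 rad/s:
pole (1 + j250·0.004) = 1 + j1 → |·| ≈ 1.4142, ∠ ≈ 45.00°
|L| = 4 · 1 / (1.4142) ≈ 2.8285
Gain = 20 log₁₀(2.8285) ≈ 9.03 dB
∠L = (0°) − (45.00°) = -45.00°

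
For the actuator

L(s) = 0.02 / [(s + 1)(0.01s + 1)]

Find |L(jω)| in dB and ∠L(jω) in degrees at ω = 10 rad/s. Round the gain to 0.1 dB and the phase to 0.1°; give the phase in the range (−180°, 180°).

At ω = 10 rad/s:
pole (1 + j10·1) = 1 + j10 → |·| ≈ 10.05, ∠ ≈ 84.29°
pole (1 + j10·0.01) = 1 + j0.1 → |·| ≈ 1.005, ∠ ≈ 5.71°
|L| = 0.02 · 1 / (10.05 · 1.005) ≈ 0.0019801
Gain = 20 log₁₀(0.0019801) ≈ -54.07 dB
∠L = (0°) − (84.29° + 5.71°) = -90.00°

-54.1 dB, -90.0°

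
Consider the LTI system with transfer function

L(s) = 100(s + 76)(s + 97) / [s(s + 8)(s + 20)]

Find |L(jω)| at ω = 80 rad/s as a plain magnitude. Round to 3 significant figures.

At s = jω = j80:
zero (s+76): 76 + j80 → |·| = √(76²+80²) = √12176 ≈ 110.34, ∠ = arctan(80/76) ≈ 46.47°
zero (s+97): 97 + j80 → |·| = √(97²+80²) = √15809 ≈ 125.73, ∠ = arctan(80/97) ≈ 39.51°
pole (s+8): 8 + j80 → |·| = √(8²+80²) = √6464 ≈ 80.399, ∠ = arctan(80/8) ≈ 84.29°
pole (s+20): 20 + j80 → |·| = √(20²+80²) = √6800 ≈ 82.462, ∠ = arctan(80/20) ≈ 75.96°
pole at origin: |s| = 80, ∠ = 90.00° (in denominator)
|L| = 100 · 13873 / 5.3039e+05 ≈ 2.6156

2.62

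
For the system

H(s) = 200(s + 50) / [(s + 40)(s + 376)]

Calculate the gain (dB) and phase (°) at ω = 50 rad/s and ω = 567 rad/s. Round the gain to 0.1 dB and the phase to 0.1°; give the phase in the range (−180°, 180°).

At s = jω = j50:
zero (s+50): 50 + j50 → |·| = √(50²+50²) = √5000 ≈ 70.711, ∠ = arctan(50/50) ≈ 45.00°
pole (s+40): 40 + j50 → |·| = √(40²+50²) = √4100 ≈ 64.031, ∠ = arctan(50/40) ≈ 51.34°
pole (s+376): 376 + j50 → |·| = √(376²+50²) = √143876 ≈ 379.31, ∠ = arctan(50/376) ≈ 7.57°
|H| = 200 · 70.711 / 24288 ≈ 0.58227
Gain = 20 log₁₀(0.58227) ≈ -4.70 dB
∠H = 45.00° − 58.91° = -13.91°

At s = jω = j567:
zero (s+50): 50 + j567 → |·| = √(50²+567²) = √323989 ≈ 569.2, ∠ = arctan(567/50) ≈ 84.96°
pole (s+40): 40 + j567 → |·| = √(40²+567²) = √323089 ≈ 568.41, ∠ = arctan(567/40) ≈ 85.96°
pole (s+376): 376 + j567 → |·| = √(376²+567²) = √462865 ≈ 680.34, ∠ = arctan(567/376) ≈ 56.45°
|H| = 200 · 569.2 / 3.8671e+05 ≈ 0.29438
Gain = 20 log₁₀(0.29438) ≈ -10.62 dB
∠H = 84.96° − 142.41° = -57.45°

ω = 50: -4.7 dB, -13.9°; ω = 567: -10.6 dB, -57.5°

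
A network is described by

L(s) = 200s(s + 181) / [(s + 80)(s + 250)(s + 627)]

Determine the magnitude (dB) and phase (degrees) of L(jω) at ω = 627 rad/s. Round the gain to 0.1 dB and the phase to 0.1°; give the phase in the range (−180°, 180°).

-13.3 dB, -32.1°

At s = jω = j627:
zero (s+181): 181 + j627 → |·| = √(181²+627²) = √425890 ≈ 652.6, ∠ = arctan(627/181) ≈ 73.90°
zero at origin: s = j627 → |·| = 627, ∠ = 90.00°
pole (s+80): 80 + j627 → |·| = √(80²+627²) = √399529 ≈ 632.08, ∠ = arctan(627/80) ≈ 82.73°
pole (s+250): 250 + j627 → |·| = √(250²+627²) = √455629 ≈ 675, ∠ = arctan(627/250) ≈ 68.26°
pole (s+627): 627 + j627 → |·| = √(627²+627²) = √786258 ≈ 886.71, ∠ = arctan(627/627) ≈ 45.00°
|L| = 200 · 4.0918e+05 / 3.7832e+08 ≈ 0.21631
Gain = 20 log₁₀(0.21631) ≈ -13.30 dB
∠L = 163.90° − 195.99° = -32.09°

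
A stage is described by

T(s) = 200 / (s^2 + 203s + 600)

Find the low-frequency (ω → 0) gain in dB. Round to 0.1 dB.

T(0) = 200 / 600 ≈ 0.33333
20 log₁₀(0.33333) ≈ -9.54 dB

-9.5 dB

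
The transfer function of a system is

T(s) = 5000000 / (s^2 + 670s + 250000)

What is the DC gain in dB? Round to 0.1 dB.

26.0 dB

T(0) = 5000000 / 250000 = 20
20 log₁₀(20) ≈ 26.02 dB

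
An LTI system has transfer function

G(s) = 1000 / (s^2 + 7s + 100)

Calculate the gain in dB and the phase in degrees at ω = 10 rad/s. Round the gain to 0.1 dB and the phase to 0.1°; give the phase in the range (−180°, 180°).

At s = jω = j10:
quadratic: (j10)² + 7·j10 + 100 = 0 + j70 → |·| ≈ 70, ∠ ≈ 90.00°
|G| = 1000 / 70 ≈ 14.286
Gain = 20 log₁₀(14.286) ≈ 23.10 dB
∠G = 0.00° − 90.00° = -90.00°

23.1 dB, -90.0°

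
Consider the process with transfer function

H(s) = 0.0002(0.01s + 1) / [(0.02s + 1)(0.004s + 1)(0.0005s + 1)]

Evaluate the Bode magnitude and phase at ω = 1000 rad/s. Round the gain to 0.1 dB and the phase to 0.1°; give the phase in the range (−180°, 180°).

-93.2 dB, -105.4°

At ω = 1000 rad/s:
zero (1 + j1000·0.01) = 1 + j10 → |·| ≈ 10.05, ∠ ≈ 84.29°
pole (1 + j1000·0.02) = 1 + j20 → |·| ≈ 20.025, ∠ ≈ 87.14°
pole (1 + j1000·0.004) = 1 + j4 → |·| ≈ 4.1231, ∠ ≈ 75.96°
pole (1 + j1000·0.0005) = 1 + j0.5 → |·| ≈ 1.118, ∠ ≈ 26.57°
|H| = 0.0002 · 10.05 / (20.025 · 4.1231 · 1.118) ≈ 2.1775e-05
Gain = 20 log₁₀(2.1775e-05) ≈ -93.24 dB
∠H = (84.29°) − (87.14° + 75.96° + 26.57°) = -105.38°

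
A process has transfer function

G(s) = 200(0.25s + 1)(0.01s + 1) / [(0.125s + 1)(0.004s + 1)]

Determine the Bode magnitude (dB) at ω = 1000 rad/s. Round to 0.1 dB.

59.8 dB

At ω = 1000 rad/s:
zero (1 + j1000·0.25) = 1 + j250 → |·| ≈ 250, ∠ ≈ 89.77°
zero (1 + j1000·0.01) = 1 + j10 → |·| ≈ 10.05, ∠ ≈ 84.29°
pole (1 + j1000·0.125) = 1 + j125 → |·| ≈ 125, ∠ ≈ 89.54°
pole (1 + j1000·0.004) = 1 + j4 → |·| ≈ 4.1231, ∠ ≈ 75.96°
|G| = 200 · 250 · 10.05 / (125 · 4.1231) ≈ 974.99
Gain = 20 log₁₀(974.99) ≈ 59.78 dB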